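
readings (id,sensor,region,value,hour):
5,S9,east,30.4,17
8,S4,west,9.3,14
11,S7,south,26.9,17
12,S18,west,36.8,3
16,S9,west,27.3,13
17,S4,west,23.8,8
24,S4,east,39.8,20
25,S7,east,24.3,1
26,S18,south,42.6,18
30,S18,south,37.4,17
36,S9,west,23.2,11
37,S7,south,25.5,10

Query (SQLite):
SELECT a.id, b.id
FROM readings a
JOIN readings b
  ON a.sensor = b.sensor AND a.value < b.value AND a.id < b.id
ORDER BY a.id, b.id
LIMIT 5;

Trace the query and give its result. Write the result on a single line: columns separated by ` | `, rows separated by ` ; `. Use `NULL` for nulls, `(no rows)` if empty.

8 | 17 ; 8 | 24 ; 12 | 26 ; 12 | 30 ; 17 | 24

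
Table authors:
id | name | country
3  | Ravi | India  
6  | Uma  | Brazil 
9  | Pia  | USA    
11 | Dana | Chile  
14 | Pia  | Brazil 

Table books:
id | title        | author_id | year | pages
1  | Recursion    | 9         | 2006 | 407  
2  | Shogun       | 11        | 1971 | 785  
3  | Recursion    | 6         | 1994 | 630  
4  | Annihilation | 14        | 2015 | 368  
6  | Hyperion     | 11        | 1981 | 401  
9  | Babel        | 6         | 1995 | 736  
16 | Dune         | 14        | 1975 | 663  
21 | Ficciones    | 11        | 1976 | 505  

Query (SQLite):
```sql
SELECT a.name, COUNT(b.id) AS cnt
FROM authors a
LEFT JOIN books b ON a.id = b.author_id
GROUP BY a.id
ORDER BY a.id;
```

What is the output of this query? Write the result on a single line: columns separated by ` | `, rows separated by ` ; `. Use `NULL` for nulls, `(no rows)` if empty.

Ravi | 0 ; Uma | 2 ; Pia | 1 ; Dana | 3 ; Pia | 2

LEFT JOIN keeps every authors row; unmatched ones get NULL for books columns.
Group by authors.id and compute COUNT(b.id). COUNT(col) of an all-NULL group is 0.
  3: ids {—} → COUNT(b.id)=0
  6: ids {3, 9} → COUNT(b.id)=2
  9: ids {1} → COUNT(b.id)=1
  11: ids {2, 6, 21} → COUNT(b.id)=3
  14: ids {4, 16} → COUNT(b.id)=2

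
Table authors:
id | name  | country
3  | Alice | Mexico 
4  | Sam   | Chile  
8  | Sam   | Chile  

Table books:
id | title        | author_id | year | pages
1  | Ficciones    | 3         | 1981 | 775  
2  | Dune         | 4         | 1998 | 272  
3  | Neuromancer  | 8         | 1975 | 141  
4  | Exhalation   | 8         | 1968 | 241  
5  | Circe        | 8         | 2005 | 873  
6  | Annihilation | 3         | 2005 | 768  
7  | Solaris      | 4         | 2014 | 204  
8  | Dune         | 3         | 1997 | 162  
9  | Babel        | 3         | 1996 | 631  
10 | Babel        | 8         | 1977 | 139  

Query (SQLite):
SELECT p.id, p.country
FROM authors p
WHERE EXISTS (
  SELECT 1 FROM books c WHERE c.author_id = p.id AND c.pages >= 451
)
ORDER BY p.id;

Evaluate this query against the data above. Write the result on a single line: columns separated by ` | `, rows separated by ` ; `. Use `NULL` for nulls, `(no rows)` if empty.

3 | Mexico ; 8 | Chile

For each authors row, check whether any books with matching author_id has pages >= 451.
Keep rows where that is true.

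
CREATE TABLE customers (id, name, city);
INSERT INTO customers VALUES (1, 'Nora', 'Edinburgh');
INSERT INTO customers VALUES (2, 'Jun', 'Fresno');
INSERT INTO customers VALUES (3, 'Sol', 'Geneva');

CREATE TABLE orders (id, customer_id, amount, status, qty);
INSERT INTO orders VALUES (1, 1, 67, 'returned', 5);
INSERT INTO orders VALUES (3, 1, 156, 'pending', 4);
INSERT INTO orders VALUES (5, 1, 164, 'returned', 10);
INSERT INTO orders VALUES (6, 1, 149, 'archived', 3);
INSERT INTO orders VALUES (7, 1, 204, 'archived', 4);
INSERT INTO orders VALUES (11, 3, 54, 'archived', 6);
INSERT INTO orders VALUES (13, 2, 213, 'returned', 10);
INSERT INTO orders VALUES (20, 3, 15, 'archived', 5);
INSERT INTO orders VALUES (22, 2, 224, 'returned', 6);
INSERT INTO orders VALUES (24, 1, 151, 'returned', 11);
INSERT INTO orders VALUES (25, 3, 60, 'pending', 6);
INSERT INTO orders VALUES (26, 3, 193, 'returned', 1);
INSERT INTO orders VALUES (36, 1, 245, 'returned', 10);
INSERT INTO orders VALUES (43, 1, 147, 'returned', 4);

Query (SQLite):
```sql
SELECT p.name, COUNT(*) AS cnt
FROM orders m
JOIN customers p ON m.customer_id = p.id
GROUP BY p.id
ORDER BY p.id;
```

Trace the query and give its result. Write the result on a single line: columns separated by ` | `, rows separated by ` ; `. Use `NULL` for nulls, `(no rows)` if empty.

Nora | 8 ; Jun | 2 ; Sol | 4

Join each orders row to its customers via customer_id.
Group joined rows by customers.id; compute COUNT(*) per group.
  1: ids {1, 3, 5, 6, 7, 24, 36, 43} → COUNT(*)=8
  2: ids {13, 22} → COUNT(*)=2
  3: ids {11, 20, 25, 26} → COUNT(*)=4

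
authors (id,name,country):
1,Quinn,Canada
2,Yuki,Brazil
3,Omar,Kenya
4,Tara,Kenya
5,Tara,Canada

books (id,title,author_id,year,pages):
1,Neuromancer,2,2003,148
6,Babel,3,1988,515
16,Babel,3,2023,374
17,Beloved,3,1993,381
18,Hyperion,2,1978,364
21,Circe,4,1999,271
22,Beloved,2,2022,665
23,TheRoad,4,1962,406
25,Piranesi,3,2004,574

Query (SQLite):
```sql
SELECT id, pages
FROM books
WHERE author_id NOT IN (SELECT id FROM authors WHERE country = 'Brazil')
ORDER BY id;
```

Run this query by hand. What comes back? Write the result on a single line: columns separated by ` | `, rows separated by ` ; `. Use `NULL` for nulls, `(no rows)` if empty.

Inner query: authors.id where country = 'Brazil'.
Outer: keep books rows whose author_id is not in that set.
Inner query → {2}

6 | 515 ; 16 | 374 ; 17 | 381 ; 21 | 271 ; 23 | 406 ; 25 | 574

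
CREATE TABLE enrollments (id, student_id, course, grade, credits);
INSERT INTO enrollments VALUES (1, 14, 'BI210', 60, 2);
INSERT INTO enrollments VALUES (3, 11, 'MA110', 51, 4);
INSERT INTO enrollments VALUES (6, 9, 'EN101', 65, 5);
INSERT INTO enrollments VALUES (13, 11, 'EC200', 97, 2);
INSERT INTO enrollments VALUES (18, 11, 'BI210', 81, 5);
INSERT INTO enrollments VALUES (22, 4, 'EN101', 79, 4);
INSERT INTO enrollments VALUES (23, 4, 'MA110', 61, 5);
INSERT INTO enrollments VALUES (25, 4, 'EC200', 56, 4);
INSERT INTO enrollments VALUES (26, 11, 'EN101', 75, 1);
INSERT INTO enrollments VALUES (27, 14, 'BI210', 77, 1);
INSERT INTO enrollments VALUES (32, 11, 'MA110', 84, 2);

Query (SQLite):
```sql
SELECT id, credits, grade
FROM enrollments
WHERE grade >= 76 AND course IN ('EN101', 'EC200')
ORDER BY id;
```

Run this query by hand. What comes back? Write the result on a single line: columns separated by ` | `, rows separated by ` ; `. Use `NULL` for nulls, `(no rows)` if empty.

13 | 2 | 97 ; 22 | 4 | 79

grade >= 76: ids {13, 18, 22, 27, 32}
course IN ('EN101', 'EC200'): ids {6, 13, 22, 25, 26}
Combine with AND.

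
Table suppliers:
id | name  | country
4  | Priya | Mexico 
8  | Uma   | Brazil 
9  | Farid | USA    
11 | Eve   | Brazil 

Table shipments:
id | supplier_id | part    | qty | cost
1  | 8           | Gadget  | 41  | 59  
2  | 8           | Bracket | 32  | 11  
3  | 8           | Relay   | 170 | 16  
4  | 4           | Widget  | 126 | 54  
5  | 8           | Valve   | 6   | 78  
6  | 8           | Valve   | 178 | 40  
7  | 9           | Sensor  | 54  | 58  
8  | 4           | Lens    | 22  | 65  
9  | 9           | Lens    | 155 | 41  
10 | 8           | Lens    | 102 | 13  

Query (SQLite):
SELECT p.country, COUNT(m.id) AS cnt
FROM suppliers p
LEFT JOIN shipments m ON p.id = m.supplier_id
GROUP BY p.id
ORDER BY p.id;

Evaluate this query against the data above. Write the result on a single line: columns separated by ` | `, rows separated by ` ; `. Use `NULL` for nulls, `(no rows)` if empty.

LEFT JOIN keeps every suppliers row; unmatched ones get NULL for shipments columns.
Group by suppliers.id and compute COUNT(m.id). COUNT(col) of an all-NULL group is 0.
  4: ids {4, 8} → COUNT(m.id)=2
  8: ids {1, 2, 3, 5, 6, 10} → COUNT(m.id)=6
  9: ids {7, 9} → COUNT(m.id)=2
  11: ids {—} → COUNT(m.id)=0

Mexico | 2 ; Brazil | 6 ; USA | 2 ; Brazil | 0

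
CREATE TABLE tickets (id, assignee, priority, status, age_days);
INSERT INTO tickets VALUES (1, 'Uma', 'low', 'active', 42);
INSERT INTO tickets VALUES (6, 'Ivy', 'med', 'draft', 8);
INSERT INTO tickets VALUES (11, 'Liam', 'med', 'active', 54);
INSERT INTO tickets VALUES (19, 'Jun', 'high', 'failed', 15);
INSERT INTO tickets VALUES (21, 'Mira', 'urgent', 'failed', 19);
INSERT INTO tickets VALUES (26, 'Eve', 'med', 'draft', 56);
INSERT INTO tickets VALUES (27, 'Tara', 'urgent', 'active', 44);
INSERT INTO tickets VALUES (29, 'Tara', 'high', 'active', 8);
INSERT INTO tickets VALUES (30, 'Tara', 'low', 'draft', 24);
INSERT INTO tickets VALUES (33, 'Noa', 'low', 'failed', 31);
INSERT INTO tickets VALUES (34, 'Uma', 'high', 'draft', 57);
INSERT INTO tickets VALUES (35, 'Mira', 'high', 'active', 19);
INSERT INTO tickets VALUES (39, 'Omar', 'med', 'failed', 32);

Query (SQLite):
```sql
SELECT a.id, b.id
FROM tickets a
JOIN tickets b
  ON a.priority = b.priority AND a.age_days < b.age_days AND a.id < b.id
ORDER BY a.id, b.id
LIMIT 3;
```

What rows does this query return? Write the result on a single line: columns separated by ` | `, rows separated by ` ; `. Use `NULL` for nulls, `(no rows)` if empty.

Pairs (a,b) with same priority, a.age_days < b.age_days, a.id < b.id.
priority groups: high:{19,29,34,35} low:{1,30,33} med:{6,11,26,39} urgent:{21,27}
Ordered by (a.id, b.id); first 3.

6 | 11 ; 6 | 26 ; 6 | 39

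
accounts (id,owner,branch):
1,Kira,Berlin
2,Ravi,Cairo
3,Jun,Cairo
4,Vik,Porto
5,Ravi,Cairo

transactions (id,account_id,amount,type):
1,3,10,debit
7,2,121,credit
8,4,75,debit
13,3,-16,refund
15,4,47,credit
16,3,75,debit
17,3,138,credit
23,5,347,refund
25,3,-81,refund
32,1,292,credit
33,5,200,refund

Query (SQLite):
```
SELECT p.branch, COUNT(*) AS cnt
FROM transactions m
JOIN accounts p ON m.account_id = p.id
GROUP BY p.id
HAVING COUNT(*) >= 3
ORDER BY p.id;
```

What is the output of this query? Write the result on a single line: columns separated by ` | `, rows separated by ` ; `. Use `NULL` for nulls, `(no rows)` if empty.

Cairo | 5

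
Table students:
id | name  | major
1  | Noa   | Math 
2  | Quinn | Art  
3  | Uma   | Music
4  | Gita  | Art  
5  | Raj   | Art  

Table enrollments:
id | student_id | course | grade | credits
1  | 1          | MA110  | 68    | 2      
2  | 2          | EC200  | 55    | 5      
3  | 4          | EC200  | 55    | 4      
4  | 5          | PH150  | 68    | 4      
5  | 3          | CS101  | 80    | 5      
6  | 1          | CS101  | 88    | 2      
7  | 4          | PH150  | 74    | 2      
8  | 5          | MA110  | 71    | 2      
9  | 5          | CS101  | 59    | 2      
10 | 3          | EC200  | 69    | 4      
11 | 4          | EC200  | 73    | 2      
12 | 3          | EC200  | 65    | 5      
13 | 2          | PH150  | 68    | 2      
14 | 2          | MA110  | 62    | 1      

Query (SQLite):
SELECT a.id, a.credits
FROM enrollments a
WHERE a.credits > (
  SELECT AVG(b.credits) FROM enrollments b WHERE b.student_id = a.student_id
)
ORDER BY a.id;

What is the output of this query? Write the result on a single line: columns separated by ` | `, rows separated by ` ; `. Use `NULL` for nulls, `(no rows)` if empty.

2 | 5 ; 3 | 4 ; 4 | 4 ; 5 | 5 ; 12 | 5

For each enrollments row a, compute AVG(credits) over rows sharing a.student_id.
Keep row a if a.credits > that per-group AVG.
  student_id=1: AVG(credits) = 2.0
  student_id=2: AVG(credits) = 2.666667
  student_id=3: AVG(credits) = 4.666667
  student_id=4: AVG(credits) = 2.666667
  student_id=5: AVG(credits) = 2.666667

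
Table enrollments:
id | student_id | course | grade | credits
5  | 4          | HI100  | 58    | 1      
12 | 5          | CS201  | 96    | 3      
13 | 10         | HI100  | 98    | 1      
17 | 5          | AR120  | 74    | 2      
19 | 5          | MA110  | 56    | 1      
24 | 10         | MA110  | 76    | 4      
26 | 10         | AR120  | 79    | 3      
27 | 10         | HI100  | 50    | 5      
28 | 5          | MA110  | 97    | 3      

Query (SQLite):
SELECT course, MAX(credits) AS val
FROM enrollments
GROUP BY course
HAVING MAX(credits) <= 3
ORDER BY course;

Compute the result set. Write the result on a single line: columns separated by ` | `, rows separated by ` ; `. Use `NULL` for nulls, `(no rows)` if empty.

Partition enrollments by course; compute MAX(credits) within each group.
HAVING: keep groups where MAX(credits) <= 3.
  AR120: ids {17, 26} → MAX(credits)=3
  CS201: ids {12} → MAX(credits)=3
  HI100: ids {5, 13, 27} → MAX(credits)=5
  MA110: ids {19, 24, 28} → MAX(credits)=4

AR120 | 3 ; CS201 | 3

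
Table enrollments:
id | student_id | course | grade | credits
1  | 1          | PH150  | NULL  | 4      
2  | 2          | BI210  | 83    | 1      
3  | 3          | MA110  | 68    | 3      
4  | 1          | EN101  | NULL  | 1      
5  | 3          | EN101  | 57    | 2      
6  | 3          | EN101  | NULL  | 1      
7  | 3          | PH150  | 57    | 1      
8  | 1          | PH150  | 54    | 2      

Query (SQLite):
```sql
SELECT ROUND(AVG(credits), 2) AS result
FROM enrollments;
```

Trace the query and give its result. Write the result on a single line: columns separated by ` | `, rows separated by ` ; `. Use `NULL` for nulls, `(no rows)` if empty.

All credits values: [4, 1, 3, 1, 2, 1, 1, 2].
AVG = 15 / 8 (rounded to 2 dp).

1.88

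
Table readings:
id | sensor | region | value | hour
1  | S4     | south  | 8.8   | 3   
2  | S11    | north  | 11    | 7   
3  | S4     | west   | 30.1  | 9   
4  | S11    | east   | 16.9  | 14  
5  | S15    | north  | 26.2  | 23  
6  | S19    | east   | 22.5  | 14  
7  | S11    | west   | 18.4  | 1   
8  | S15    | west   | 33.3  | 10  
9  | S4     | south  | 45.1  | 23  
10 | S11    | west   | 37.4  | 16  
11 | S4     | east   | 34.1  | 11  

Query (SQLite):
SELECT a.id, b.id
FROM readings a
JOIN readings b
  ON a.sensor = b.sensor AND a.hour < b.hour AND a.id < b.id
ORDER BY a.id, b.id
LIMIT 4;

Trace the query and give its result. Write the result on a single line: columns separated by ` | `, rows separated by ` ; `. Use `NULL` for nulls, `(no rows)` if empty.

Pairs (a,b) with same sensor, a.hour < b.hour, a.id < b.id.
sensor groups: S11:{2,4,7,10} S15:{5,8} S19:{6} S4:{1,3,9,11}
Ordered by (a.id, b.id); first 4.

1 | 3 ; 1 | 9 ; 1 | 11 ; 2 | 4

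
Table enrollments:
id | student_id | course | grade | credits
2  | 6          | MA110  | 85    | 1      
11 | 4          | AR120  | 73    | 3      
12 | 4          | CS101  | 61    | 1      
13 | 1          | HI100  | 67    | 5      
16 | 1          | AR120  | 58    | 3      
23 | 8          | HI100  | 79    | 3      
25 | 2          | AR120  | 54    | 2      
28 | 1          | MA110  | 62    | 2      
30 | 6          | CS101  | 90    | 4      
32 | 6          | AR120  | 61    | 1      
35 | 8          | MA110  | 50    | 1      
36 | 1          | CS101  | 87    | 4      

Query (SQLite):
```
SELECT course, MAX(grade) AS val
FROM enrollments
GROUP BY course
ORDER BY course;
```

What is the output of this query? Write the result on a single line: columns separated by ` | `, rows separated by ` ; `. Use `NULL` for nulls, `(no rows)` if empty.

AR120 | 73 ; CS101 | 90 ; HI100 | 79 ; MA110 | 85

Partition enrollments by course; compute MAX(grade) within each group.
  AR120: ids {11, 16, 25, 32} → MAX(grade)=73
  CS101: ids {12, 30, 36} → MAX(grade)=90
  HI100: ids {13, 23} → MAX(grade)=79
  MA110: ids {2, 28, 35} → MAX(grade)=85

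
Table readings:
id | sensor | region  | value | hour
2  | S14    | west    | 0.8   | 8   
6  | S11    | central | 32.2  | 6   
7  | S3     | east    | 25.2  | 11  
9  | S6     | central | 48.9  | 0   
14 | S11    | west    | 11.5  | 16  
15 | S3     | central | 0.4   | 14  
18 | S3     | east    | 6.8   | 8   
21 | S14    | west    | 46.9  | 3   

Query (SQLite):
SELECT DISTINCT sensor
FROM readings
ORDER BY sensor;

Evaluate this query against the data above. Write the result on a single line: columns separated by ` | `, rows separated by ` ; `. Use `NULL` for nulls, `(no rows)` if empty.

S11 ; S14 ; S3 ; S6

Collect distinct sensor values from readings.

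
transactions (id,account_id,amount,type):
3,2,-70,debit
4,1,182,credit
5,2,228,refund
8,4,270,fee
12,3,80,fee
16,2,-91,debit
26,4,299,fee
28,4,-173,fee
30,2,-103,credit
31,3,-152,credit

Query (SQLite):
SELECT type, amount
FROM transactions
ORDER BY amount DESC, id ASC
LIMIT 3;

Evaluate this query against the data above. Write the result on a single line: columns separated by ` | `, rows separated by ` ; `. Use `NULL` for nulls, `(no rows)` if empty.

Sort by amount desc, tiebreak id asc: (299, id=26), (270, id=8), (228, id=5), (182, id=4), (80, id=12), (-70, id=3) …. Take first 3.

fee | 299 ; fee | 270 ; refund | 228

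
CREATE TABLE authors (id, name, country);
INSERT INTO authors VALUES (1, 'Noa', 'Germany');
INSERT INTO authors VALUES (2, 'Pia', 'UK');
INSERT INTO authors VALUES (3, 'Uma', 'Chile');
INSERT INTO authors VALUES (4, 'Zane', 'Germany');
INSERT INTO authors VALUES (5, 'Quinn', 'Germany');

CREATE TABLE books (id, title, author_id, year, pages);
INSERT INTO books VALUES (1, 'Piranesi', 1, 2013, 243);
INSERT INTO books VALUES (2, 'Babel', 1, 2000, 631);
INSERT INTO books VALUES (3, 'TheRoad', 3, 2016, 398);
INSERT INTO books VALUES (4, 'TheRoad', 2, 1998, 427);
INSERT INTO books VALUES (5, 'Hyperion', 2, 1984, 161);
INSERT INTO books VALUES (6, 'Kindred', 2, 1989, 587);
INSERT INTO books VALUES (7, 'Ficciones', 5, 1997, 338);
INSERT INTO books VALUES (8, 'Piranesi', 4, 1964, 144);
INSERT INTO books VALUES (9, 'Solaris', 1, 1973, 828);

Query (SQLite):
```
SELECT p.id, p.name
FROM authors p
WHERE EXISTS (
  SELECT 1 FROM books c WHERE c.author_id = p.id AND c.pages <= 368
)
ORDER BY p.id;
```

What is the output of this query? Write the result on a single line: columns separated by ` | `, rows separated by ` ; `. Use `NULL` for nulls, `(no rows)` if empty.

1 | Noa ; 2 | Pia ; 4 | Zane ; 5 | Quinn

For each authors row, check whether any books with matching author_id has pages <= 368.
Keep rows where that is true.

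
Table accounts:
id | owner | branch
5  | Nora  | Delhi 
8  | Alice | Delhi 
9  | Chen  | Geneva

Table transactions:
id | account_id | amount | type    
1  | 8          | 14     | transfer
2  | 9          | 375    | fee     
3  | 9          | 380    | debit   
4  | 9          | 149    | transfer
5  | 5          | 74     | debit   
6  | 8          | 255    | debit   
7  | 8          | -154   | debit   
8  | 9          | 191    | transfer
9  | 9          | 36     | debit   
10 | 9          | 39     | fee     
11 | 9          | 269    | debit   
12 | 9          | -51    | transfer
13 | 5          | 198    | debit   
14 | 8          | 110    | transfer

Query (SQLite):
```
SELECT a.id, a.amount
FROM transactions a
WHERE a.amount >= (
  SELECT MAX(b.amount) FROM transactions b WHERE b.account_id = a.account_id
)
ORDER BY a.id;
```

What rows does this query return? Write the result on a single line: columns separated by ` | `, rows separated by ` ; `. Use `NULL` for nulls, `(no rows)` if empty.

For each transactions row a, compute MAX(amount) over rows sharing a.account_id.
Keep row a if a.amount >= that per-group MAX.
  account_id=5: MAX(amount) = 198
  account_id=8: MAX(amount) = 255
  account_id=9: MAX(amount) = 380

3 | 380 ; 6 | 255 ; 13 | 198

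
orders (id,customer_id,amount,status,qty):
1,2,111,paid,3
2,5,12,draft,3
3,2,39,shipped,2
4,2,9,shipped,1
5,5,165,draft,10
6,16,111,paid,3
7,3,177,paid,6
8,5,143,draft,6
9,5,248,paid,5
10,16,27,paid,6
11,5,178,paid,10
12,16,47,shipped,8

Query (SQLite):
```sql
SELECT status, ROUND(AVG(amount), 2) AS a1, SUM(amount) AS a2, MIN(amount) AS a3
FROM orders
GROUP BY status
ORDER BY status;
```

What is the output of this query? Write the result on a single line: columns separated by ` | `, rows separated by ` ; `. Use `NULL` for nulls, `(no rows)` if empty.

draft | 106.67 | 320 | 12 ; paid | 142 | 852 | 27 ; shipped | 31.67 | 95 | 9

Group orders by status.
Per group compute: ROUND(AVG(amount), 2), SUM(amount), MIN(amount).
  draft: ids {2, 5, 8} → ROUND(AVG(amount), 2)=106.67, SUM(amount)=320, MIN(amount)=12
  paid: ids {1, 6, 7, 9, 10, 11} → ROUND(AVG(amount), 2)=142, SUM(amount)=852, MIN(amount)=27
  shipped: ids {3, 4, 12} → ROUND(AVG(amount), 2)=31.67, SUM(amount)=95, MIN(amount)=9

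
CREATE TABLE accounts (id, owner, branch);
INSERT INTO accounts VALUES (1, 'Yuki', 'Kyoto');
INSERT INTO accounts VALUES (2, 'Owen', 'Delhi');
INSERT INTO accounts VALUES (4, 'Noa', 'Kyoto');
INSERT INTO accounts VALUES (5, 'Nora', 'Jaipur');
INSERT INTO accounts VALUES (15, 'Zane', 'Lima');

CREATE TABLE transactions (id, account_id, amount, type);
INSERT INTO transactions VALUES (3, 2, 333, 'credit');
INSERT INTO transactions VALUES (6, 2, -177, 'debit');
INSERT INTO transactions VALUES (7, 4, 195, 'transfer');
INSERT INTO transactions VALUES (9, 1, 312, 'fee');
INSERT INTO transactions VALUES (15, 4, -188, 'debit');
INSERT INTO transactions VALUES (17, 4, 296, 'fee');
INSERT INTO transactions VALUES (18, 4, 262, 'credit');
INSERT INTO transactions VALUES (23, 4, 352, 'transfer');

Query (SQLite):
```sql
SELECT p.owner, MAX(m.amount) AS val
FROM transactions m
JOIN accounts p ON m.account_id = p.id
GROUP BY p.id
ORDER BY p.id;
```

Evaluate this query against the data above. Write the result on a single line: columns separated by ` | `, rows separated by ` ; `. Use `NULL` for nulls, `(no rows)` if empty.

Yuki | 312 ; Owen | 333 ; Noa | 352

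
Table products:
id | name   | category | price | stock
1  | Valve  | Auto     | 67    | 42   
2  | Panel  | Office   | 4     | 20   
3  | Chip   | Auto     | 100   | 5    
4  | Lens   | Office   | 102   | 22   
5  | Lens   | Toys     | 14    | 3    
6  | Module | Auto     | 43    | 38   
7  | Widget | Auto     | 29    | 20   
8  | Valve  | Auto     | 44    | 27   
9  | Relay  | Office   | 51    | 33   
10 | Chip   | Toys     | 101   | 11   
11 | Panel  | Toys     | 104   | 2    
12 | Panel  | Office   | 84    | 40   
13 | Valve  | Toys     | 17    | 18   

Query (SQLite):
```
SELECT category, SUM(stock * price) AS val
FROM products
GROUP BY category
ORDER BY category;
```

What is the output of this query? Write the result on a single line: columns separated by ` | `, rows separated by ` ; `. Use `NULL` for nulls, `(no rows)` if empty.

For each row compute stock * price.
Group by category; take SUM of the expression per group.
  Auto: ids {1, 3, 6, 7, 8} → SUM(stock * price)=6716
  Office: ids {2, 4, 9, 12} → SUM(stock * price)=7367
  Toys: ids {5, 10, 11, 13} → SUM(stock * price)=1667

Auto | 6716 ; Office | 7367 ; Toys | 1667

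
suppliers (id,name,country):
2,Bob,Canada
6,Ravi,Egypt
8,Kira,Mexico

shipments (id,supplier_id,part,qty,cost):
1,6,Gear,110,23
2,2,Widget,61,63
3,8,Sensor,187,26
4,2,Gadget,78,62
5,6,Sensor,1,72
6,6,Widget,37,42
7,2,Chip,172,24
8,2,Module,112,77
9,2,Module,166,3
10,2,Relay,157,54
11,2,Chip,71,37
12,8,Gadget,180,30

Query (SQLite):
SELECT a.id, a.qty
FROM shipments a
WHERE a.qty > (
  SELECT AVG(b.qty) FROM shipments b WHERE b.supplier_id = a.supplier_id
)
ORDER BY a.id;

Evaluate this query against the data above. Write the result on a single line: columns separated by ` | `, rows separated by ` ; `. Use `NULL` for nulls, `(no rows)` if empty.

1 | 110 ; 3 | 187 ; 7 | 172 ; 9 | 166 ; 10 | 157

For each shipments row a, compute AVG(qty) over rows sharing a.supplier_id.
Keep row a if a.qty > that per-group AVG.
  supplier_id=2: AVG(qty) = 116.714286
  supplier_id=6: AVG(qty) = 49.333333
  supplier_id=8: AVG(qty) = 183.5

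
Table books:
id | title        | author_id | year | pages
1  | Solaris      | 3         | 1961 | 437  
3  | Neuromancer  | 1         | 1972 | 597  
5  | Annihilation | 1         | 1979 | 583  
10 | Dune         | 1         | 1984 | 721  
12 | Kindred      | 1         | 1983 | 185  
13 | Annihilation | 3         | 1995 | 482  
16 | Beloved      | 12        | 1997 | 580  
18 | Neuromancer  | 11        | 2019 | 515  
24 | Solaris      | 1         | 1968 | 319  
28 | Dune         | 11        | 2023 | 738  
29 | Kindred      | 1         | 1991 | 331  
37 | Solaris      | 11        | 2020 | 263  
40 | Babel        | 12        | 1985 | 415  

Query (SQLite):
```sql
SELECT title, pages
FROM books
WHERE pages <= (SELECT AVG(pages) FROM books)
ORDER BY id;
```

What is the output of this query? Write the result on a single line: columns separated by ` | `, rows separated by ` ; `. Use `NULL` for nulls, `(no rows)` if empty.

Solaris | 437 ; Kindred | 185 ; Solaris | 319 ; Kindred | 331 ; Solaris | 263 ; Babel | 415

Scalar subquery: AVG(pages) over all books rows = 474.307692 (≈; comparison uses full precision).
Keep rows where pages <= that value.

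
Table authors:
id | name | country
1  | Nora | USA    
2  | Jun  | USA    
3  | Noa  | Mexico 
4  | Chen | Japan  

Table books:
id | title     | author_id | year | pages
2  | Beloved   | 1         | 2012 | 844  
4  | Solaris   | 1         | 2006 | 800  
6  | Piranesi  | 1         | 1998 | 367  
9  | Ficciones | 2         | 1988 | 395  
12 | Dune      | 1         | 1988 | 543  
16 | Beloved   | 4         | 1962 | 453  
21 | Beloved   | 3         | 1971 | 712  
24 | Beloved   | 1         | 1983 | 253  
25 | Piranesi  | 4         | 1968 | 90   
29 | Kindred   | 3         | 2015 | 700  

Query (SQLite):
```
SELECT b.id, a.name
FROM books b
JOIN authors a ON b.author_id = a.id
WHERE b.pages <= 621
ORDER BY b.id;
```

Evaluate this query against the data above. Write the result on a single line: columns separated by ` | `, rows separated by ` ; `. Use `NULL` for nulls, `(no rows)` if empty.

Each books row matches the authors row where author_id = authors.id.
Then keep rows with b.pages <= 621.

6 | Nora ; 9 | Jun ; 12 | Nora ; 16 | Chen ; 24 | Nora ; 25 | Chen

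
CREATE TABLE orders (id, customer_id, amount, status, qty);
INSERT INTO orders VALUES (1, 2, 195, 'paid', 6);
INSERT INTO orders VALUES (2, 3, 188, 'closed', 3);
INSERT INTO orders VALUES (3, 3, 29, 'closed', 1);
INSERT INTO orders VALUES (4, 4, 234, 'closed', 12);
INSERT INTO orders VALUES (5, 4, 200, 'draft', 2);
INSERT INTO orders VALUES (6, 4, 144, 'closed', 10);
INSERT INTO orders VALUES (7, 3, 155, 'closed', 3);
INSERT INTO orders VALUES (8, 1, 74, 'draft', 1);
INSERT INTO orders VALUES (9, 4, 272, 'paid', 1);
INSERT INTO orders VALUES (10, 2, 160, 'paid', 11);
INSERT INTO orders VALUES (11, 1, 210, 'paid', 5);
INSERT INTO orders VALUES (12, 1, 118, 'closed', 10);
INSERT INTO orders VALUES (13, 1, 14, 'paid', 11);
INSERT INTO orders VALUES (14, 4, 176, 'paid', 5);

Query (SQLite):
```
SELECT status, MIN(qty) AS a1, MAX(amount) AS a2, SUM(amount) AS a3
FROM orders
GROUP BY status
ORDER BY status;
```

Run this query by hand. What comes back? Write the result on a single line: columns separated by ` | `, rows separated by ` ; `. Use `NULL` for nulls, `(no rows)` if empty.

closed | 1 | 234 | 868 ; draft | 1 | 200 | 274 ; paid | 1 | 272 | 1027

Group orders by status.
Per group compute: MIN(qty), MAX(amount), SUM(amount).
  closed: ids {2, 3, 4, 6, 7, 12} → MIN(qty)=1, MAX(amount)=234, SUM(amount)=868
  draft: ids {5, 8} → MIN(qty)=1, MAX(amount)=200, SUM(amount)=274
  paid: ids {1, 9, 10, 11, 13, 14} → MIN(qty)=1, MAX(amount)=272, SUM(amount)=1027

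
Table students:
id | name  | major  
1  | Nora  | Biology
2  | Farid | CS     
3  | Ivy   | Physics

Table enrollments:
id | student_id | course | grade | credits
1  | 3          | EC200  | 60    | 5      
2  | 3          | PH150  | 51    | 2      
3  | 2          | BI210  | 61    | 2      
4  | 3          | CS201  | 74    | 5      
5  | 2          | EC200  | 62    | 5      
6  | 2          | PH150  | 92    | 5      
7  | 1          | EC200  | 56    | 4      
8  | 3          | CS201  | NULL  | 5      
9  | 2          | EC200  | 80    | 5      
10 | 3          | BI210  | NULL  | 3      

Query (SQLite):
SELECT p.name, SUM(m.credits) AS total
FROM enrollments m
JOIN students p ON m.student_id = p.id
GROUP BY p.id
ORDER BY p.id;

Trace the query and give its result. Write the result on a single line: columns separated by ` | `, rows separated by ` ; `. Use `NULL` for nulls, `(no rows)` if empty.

Join each enrollments row to its students via student_id.
Group joined rows by students.id; compute SUM(m.credits) per group.
  1: ids {7} → SUM(m.credits)=4
  2: ids {3, 5, 6, 9} → SUM(m.credits)=17
  3: ids {1, 2, 4, 8, 10} → SUM(m.credits)=20

Nora | 4 ; Farid | 17 ; Ivy | 20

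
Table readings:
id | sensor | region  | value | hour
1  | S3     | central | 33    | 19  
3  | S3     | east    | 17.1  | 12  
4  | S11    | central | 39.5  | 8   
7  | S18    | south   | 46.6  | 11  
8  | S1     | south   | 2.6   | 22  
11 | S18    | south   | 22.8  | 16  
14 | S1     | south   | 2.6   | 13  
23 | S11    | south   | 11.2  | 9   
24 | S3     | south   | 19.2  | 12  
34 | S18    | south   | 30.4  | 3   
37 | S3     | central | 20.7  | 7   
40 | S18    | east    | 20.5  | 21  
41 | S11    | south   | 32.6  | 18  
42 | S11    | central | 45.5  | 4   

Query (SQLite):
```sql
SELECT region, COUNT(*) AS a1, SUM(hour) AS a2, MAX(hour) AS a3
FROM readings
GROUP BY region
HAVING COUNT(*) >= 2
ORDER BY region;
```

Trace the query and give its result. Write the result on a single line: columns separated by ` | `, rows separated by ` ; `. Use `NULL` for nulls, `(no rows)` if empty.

Group readings by region.
Per group compute: COUNT(*), SUM(hour), MAX(hour).
HAVING: drop groups with fewer than 2 rows.
  central: ids {1, 4, 37, 42} → COUNT(*)=4, SUM(hour)=38, MAX(hour)=19
  east: ids {3, 40} → COUNT(*)=2, SUM(hour)=33, MAX(hour)=21
  south: ids {7, 8, 11, 14, 23, 24, 34, 41} → COUNT(*)=8, SUM(hour)=104, MAX(hour)=22

central | 4 | 38 | 19 ; east | 2 | 33 | 21 ; south | 8 | 104 | 22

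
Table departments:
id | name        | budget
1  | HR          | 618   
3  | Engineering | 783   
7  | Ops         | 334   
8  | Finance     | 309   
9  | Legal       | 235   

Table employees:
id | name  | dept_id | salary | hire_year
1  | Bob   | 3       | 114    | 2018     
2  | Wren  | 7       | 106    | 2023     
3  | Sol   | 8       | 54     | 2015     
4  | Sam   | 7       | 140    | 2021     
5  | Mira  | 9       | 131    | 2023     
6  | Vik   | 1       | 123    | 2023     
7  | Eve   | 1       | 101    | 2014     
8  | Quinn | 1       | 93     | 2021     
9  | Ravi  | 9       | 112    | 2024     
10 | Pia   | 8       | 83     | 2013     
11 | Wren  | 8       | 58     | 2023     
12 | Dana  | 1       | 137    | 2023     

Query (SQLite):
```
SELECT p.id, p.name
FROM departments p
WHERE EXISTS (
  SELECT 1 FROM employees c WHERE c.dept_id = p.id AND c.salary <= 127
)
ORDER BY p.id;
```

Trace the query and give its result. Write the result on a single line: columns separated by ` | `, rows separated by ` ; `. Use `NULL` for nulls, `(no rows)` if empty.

1 | HR ; 3 | Engineering ; 7 | Ops ; 8 | Finance ; 9 | Legal

For each departments row, check whether any employees with matching dept_id has salary <= 127.
Keep rows where that is true.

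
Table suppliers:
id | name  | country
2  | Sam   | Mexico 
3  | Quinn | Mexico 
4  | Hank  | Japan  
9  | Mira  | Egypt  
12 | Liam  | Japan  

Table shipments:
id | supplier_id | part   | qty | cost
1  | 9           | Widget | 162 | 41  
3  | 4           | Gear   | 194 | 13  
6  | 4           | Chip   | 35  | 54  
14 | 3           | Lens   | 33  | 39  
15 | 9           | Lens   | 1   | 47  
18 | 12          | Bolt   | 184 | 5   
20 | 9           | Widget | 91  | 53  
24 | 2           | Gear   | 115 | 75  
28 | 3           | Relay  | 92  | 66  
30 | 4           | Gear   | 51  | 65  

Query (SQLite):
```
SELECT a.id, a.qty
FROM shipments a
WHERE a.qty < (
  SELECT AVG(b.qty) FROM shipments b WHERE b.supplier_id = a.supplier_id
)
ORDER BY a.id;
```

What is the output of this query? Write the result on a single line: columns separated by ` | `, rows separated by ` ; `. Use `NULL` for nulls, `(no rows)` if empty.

For each shipments row a, compute AVG(qty) over rows sharing a.supplier_id.
Keep row a if a.qty < that per-group AVG.
  supplier_id=2: AVG(qty) = 115.0
  supplier_id=3: AVG(qty) = 62.5
  supplier_id=4: AVG(qty) = 93.333333
  supplier_id=9: AVG(qty) = 84.666667
  supplier_id=12: AVG(qty) = 184.0

6 | 35 ; 14 | 33 ; 15 | 1 ; 30 | 51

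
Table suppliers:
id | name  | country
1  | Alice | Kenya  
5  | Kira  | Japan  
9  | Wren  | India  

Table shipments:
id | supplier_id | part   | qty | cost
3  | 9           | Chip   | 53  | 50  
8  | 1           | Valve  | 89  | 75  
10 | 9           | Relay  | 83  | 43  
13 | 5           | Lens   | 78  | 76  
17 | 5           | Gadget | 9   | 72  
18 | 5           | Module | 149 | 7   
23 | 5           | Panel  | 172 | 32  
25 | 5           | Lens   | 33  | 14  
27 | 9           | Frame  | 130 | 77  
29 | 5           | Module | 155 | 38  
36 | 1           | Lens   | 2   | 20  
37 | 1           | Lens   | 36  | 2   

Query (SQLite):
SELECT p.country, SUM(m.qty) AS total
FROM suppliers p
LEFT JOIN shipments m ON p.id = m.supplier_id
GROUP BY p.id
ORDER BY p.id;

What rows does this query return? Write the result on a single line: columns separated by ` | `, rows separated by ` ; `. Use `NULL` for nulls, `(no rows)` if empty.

LEFT JOIN keeps every suppliers row; unmatched ones get NULL for shipments columns.
Group by suppliers.id and compute SUM(m.qty). SUM over an all-NULL group is NULL.
  1: ids {8, 36, 37} → SUM(m.qty)=127
  5: ids {13, 17, 18, 23, 25, 29} → SUM(m.qty)=596
  9: ids {3, 10, 27} → SUM(m.qty)=266

Kenya | 127 ; Japan | 596 ; India | 266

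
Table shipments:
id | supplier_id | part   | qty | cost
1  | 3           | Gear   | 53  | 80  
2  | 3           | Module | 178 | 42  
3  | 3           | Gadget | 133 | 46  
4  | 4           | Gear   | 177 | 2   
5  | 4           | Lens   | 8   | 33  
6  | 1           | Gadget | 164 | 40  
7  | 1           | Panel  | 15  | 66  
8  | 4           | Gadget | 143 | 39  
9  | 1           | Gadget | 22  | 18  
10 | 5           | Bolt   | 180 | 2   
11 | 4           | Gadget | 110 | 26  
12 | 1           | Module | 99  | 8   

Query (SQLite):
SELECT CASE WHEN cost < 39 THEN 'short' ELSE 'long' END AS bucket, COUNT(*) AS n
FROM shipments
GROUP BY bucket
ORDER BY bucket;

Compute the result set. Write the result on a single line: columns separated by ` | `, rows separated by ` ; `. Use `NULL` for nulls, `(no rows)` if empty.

Bucket rows by cost < 39 → 'short' else 'long'; count each bucket.

long | 6 ; short | 6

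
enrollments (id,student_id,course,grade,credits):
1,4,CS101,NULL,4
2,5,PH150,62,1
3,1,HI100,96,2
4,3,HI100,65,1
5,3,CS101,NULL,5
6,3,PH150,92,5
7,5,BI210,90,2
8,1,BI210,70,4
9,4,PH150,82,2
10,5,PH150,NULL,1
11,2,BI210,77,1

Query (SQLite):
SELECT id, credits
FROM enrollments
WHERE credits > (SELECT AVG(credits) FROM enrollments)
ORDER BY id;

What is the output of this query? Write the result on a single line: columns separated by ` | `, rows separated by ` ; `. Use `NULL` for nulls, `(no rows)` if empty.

1 | 4 ; 5 | 5 ; 6 | 5 ; 8 | 4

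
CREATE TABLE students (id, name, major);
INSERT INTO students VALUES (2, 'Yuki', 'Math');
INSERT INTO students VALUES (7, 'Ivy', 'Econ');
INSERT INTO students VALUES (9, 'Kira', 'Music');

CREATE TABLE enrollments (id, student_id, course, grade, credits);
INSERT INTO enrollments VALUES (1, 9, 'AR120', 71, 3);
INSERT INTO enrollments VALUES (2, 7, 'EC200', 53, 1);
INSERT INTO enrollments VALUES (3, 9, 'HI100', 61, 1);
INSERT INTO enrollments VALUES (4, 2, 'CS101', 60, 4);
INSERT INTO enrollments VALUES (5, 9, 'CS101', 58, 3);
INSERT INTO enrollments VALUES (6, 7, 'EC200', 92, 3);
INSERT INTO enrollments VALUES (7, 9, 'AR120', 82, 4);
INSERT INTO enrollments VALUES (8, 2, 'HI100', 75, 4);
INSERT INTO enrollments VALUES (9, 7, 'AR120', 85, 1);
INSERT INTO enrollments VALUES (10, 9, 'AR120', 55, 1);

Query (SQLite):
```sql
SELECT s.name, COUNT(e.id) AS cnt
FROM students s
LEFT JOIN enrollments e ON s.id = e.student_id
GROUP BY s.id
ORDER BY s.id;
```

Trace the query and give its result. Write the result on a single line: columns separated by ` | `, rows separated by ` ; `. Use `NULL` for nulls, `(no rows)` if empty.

LEFT JOIN keeps every students row; unmatched ones get NULL for enrollments columns.
Group by students.id and compute COUNT(e.id). COUNT(col) of an all-NULL group is 0.
  2: ids {4, 8} → COUNT(e.id)=2
  7: ids {2, 6, 9} → COUNT(e.id)=3
  9: ids {1, 3, 5, 7, 10} → COUNT(e.id)=5

Yuki | 2 ; Ivy | 3 ; Kira | 5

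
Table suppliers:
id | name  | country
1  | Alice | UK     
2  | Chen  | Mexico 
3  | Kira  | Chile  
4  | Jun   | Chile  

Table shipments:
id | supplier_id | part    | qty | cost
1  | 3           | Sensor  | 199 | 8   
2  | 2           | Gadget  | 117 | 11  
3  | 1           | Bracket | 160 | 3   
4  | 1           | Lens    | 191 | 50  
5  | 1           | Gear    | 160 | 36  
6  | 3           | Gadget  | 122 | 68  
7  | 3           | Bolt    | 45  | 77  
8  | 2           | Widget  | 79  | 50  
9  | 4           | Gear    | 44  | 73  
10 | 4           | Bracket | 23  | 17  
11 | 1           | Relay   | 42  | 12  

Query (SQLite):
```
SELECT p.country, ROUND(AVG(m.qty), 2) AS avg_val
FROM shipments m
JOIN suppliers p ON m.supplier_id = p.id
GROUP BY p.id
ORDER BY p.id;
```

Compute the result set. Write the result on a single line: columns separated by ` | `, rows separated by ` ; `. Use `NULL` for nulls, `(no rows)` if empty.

UK | 138.25 ; Mexico | 98 ; Chile | 122 ; Chile | 33.5

Join each shipments row to its suppliers via supplier_id.
Group joined rows by suppliers.id; compute ROUND(AVG(m.qty), 2) per group.
  1: ids {3, 4, 5, 11} → ROUND(AVG(m.qty), 2)=138.25
  2: ids {2, 8} → ROUND(AVG(m.qty), 2)=98
  3: ids {1, 6, 7} → ROUND(AVG(m.qty), 2)=122
  4: ids {9, 10} → ROUND(AVG(m.qty), 2)=33.5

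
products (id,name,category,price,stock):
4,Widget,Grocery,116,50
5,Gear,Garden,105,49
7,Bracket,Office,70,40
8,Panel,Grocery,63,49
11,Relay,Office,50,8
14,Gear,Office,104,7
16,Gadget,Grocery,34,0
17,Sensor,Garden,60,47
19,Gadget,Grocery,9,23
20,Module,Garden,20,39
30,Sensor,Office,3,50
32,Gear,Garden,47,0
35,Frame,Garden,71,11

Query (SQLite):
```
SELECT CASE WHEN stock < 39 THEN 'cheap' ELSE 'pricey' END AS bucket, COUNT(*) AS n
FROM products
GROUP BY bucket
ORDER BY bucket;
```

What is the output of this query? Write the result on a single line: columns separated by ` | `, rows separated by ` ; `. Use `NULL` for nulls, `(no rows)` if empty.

Bucket rows by stock < 39 → 'cheap' else 'pricey'; count each bucket.

cheap | 6 ; pricey | 7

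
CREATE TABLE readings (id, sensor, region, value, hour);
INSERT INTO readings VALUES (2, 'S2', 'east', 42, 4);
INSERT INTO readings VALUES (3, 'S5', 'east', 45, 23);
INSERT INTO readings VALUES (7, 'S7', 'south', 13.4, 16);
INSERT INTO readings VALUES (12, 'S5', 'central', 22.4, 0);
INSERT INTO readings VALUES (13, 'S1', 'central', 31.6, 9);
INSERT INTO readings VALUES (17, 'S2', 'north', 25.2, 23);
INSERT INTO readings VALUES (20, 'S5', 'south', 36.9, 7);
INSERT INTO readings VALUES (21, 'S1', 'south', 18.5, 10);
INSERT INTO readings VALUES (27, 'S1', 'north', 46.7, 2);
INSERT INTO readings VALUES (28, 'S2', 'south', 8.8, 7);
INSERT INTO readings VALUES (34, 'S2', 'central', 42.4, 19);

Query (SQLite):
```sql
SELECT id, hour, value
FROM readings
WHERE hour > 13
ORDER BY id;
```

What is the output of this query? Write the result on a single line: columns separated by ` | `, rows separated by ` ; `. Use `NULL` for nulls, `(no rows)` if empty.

3 | 23 | 45 ; 7 | 16 | 13.4 ; 17 | 23 | 25.2 ; 34 | 19 | 42.4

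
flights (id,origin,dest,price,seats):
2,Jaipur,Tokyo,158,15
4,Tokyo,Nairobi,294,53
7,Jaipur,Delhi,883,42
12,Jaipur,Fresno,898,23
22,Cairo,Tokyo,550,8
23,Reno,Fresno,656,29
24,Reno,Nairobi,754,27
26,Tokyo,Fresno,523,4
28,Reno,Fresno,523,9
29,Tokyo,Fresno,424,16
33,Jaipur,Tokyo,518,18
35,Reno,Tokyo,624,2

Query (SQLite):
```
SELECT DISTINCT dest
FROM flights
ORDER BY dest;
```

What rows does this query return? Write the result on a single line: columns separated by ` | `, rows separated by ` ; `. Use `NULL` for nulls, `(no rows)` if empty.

Collect distinct dest values from flights.

Delhi ; Fresno ; Nairobi ; Tokyo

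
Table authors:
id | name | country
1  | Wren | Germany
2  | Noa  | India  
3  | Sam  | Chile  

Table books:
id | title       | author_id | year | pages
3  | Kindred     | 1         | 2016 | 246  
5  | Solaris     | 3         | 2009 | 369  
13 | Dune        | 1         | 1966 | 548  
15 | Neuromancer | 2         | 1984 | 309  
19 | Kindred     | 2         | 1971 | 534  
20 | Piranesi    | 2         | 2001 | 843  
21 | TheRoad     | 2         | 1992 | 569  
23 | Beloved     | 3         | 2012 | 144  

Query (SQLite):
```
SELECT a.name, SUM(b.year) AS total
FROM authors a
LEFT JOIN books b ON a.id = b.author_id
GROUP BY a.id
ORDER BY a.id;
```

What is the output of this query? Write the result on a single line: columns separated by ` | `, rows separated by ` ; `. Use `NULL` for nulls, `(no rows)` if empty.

LEFT JOIN keeps every authors row; unmatched ones get NULL for books columns.
Group by authors.id and compute SUM(b.year). SUM over an all-NULL group is NULL.
  1: ids {3, 13} → SUM(b.year)=3982
  2: ids {15, 19, 20, 21} → SUM(b.year)=7948
  3: ids {5, 23} → SUM(b.year)=4021

Wren | 3982 ; Noa | 7948 ; Sam | 4021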